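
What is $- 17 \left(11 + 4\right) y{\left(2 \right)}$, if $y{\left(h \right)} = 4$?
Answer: $-1020$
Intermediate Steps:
$- 17 \left(11 + 4\right) y{\left(2 \right)} = - 17 \left(11 + 4\right) 4 = \left(-17\right) 15 \cdot 4 = \left(-255\right) 4 = -1020$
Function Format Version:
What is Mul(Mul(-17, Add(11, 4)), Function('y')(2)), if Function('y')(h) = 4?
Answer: -1020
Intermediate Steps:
Mul(Mul(-17, Add(11, 4)), Function('y')(2)) = Mul(Mul(-17, Add(11, 4)), 4) = Mul(Mul(-17, 15), 4) = Mul(-255, 4) = -1020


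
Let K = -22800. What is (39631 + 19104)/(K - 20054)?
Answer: -58735/42854 ≈ -1.3706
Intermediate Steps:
(39631 + 19104)/(K - 20054) = (39631 + 19104)/(-22800 - 20054) = 58735/(-42854) = 58735*(-1/42854) = -58735/42854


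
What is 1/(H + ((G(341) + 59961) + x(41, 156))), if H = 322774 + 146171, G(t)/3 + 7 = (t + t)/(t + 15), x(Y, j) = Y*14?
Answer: 178/94244725 ≈ 1.8887e-6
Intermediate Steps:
x(Y, j) = 14*Y
G(t) = -21 + 6*t/(15 + t) (G(t) = -21 + 3*((t + t)/(t + 15)) = -21 + 3*((2*t)/(15 + t)) = -21 + 3*(2*t/(15 + t)) = -21 + 6*t/(15 + t))
H = 468945
1/(H + ((G(341) + 59961) + x(41, 156))) = 1/(468945 + ((15*(-21 - 1*341)/(15 + 341) + 59961) + 14*41)) = 1/(468945 + ((15*(-21 - 341)/356 + 59961) + 574)) = 1/(468945 + ((15*(1/356)*(-362) + 59961) + 574)) = 1/(468945 + ((-2715/178 + 59961) + 574)) = 1/(468945 + (10670343/178 + 574)) = 1/(468945 + 10772515/178) = 1/(94244725/178) = 178/94244725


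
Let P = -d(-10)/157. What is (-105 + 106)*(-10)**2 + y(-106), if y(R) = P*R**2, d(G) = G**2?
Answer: -1107900/157 ≈ -7056.7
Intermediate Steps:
P = -100/157 (P = -1*(-10)**2/157 = -1*100*(1/157) = -100*1/157 = -100/157 ≈ -0.63694)
y(R) = -100*R**2/157
(-105 + 106)*(-10)**2 + y(-106) = (-105 + 106)*(-10)**2 - 100/157*(-106)**2 = 1*100 - 100/157*11236 = 100 - 1123600/157 = -1107900/157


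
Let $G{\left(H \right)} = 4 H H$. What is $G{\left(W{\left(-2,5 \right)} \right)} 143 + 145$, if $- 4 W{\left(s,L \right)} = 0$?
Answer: $145$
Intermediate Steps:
$W{\left(s,L \right)} = 0$ ($W{\left(s,L \right)} = \left(- \frac{1}{4}\right) 0 = 0$)
$G{\left(H \right)} = 4 H^{2}$
$G{\left(W{\left(-2,5 \right)} \right)} 143 + 145 = 4 \cdot 0^{2} \cdot 143 + 145 = 4 \cdot 0 \cdot 143 + 145 = 0 \cdot 143 + 145 = 0 + 145 = 145$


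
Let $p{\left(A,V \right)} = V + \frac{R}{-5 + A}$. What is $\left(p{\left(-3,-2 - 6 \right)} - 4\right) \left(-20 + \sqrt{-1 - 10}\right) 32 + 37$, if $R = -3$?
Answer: $7477 - 372 i \sqrt{11} \approx 7477.0 - 1233.8 i$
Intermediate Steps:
$p{\left(A,V \right)} = V - \frac{3}{-5 + A}$ ($p{\left(A,V \right)} = V + \frac{1}{-5 + A} \left(-3\right) = V - \frac{3}{-5 + A}$)
$\left(p{\left(-3,-2 - 6 \right)} - 4\right) \left(-20 + \sqrt{-1 - 10}\right) 32 + 37 = \left(\frac{-3 - 5 \left(-2 - 6\right) - 3 \left(-2 - 6\right)}{-5 - 3} - 4\right) \left(-20 + \sqrt{-1 - 10}\right) 32 + 37 = \left(\frac{-3 - 5 \left(-2 - 6\right) - 3 \left(-2 - 6\right)}{-8} - 4\right) \left(-20 + \sqrt{-11}\right) 32 + 37 = \left(- \frac{-3 - -40 - -24}{8} - 4\right) \left(-20 + i \sqrt{11}\right) 32 + 37 = \left(- \frac{-3 + 40 + 24}{8} - 4\right) \left(-20 + i \sqrt{11}\right) 32 + 37 = \left(\left(- \frac{1}{8}\right) 61 - 4\right) \left(-20 + i \sqrt{11}\right) 32 + 37 = \left(- \frac{61}{8} - 4\right) \left(-20 + i \sqrt{11}\right) 32 + 37 = - \frac{93 \left(-20 + i \sqrt{11}\right)}{8} \cdot 32 + 37 = \left(\frac{465}{2} - \frac{93 i \sqrt{11}}{8}\right) 32 + 37 = \left(7440 - 372 i \sqrt{11}\right) + 37 = 7477 - 372 i \sqrt{11}$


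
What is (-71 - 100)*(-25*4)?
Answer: 17100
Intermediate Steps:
(-71 - 100)*(-25*4) = -171*(-100) = 17100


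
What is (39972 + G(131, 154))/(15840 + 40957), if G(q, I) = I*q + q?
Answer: 60277/56797 ≈ 1.0613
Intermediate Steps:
G(q, I) = q + I*q
(39972 + G(131, 154))/(15840 + 40957) = (39972 + 131*(1 + 154))/(15840 + 40957) = (39972 + 131*155)/56797 = (39972 + 20305)*(1/56797) = 60277*(1/56797) = 60277/56797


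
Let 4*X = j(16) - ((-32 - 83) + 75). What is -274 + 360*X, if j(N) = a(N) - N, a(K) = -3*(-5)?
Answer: 3236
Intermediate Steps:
a(K) = 15
j(N) = 15 - N
X = 39/4 (X = ((15 - 1*16) - ((-32 - 83) + 75))/4 = ((15 - 16) - (-115 + 75))/4 = (-1 - 1*(-40))/4 = (-1 + 40)/4 = (1/4)*39 = 39/4 ≈ 9.7500)
-274 + 360*X = -274 + 360*(39/4) = -274 + 3510 = 3236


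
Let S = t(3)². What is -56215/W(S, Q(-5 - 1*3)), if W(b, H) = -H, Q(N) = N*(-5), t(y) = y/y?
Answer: 11243/8 ≈ 1405.4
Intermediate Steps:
t(y) = 1
Q(N) = -5*N
S = 1 (S = 1² = 1)
-56215/W(S, Q(-5 - 1*3)) = -56215*1/(5*(-5 - 1*3)) = -56215*1/(5*(-5 - 3)) = -56215/((-(-5)*(-8))) = -56215/((-1*40)) = -56215/(-40) = -56215*(-1/40) = 11243/8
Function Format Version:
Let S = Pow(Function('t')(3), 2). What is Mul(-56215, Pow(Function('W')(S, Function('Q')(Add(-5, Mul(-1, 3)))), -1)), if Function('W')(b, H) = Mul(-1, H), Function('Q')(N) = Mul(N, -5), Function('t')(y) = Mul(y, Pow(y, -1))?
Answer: Rational(11243, 8) ≈ 1405.4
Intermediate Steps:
Function('t')(y) = 1
Function('Q')(N) = Mul(-5, N)
S = 1 (S = Pow(1, 2) = 1)
Mul(-56215, Pow(Function('W')(S, Function('Q')(Add(-5, Mul(-1, 3)))), -1)) = Mul(-56215, Pow(Mul(-1, Mul(-5, Add(-5, Mul(-1, 3)))), -1)) = Mul(-56215, Pow(Mul(-1, Mul(-5, Add(-5, -3))), -1)) = Mul(-56215, Pow(Mul(-1, Mul(-5, -8)), -1)) = Mul(-56215, Pow(Mul(-1, 40), -1)) = Mul(-56215, Pow(-40, -1)) = Mul(-56215, Rational(-1, 40)) = Rational(11243, 8)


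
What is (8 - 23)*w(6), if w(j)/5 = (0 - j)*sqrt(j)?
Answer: 450*sqrt(6) ≈ 1102.3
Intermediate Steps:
w(j) = -5*j**(3/2) (w(j) = 5*((0 - j)*sqrt(j)) = 5*((-j)*sqrt(j)) = 5*(-j**(3/2)) = -5*j**(3/2))
(8 - 23)*w(6) = (8 - 23)*(-30*sqrt(6)) = -(-75)*6*sqrt(6) = -(-450)*sqrt(6) = 450*sqrt(6)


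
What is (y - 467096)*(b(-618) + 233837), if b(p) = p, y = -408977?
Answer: -204316868987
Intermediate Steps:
(y - 467096)*(b(-618) + 233837) = (-408977 - 467096)*(-618 + 233837) = -876073*233219 = -204316868987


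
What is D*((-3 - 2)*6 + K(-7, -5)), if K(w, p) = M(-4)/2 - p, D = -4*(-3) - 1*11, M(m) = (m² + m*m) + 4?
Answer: -7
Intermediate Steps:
M(m) = 4 + 2*m² (M(m) = (m² + m²) + 4 = 2*m² + 4 = 4 + 2*m²)
D = 1 (D = 12 - 11 = 1)
K(w, p) = 18 - p (K(w, p) = (4 + 2*(-4)²)/2 - p = (4 + 2*16)*(½) - p = (4 + 32)*(½) - p = 36*(½) - p = 18 - p)
D*((-3 - 2)*6 + K(-7, -5)) = 1*((-3 - 2)*6 + (18 - 1*(-5))) = 1*(-5*6 + (18 + 5)) = 1*(-30 + 23) = 1*(-7) = -7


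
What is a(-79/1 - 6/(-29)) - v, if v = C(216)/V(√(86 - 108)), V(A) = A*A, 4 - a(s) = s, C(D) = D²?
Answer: 702923/319 ≈ 2203.5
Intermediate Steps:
a(s) = 4 - s
V(A) = A²
v = -23328/11 (v = 216²/((√(86 - 108))²) = 46656/((√(-22))²) = 46656/((I*√22)²) = 46656/(-22) = 46656*(-1/22) = -23328/11 ≈ -2120.7)
a(-79/1 - 6/(-29)) - v = (4 - (-79/1 - 6/(-29))) - 1*(-23328/11) = (4 - (-79*1 - 6*(-1/29))) + 23328/11 = (4 - (-79 + 6/29)) + 23328/11 = (4 - 1*(-2285/29)) + 23328/11 = (4 + 2285/29) + 23328/11 = 2401/29 + 23328/11 = 702923/319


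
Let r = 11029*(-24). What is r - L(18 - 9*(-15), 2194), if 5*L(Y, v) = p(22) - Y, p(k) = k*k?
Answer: -1323811/5 ≈ -2.6476e+5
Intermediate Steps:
r = -264696
p(k) = k²
L(Y, v) = 484/5 - Y/5 (L(Y, v) = (22² - Y)/5 = (484 - Y)/5 = 484/5 - Y/5)
r - L(18 - 9*(-15), 2194) = -264696 - (484/5 - (18 - 9*(-15))/5) = -264696 - (484/5 - (18 + 135)/5) = -264696 - (484/5 - ⅕*153) = -264696 - (484/5 - 153/5) = -264696 - 1*331/5 = -264696 - 331/5 = -1323811/5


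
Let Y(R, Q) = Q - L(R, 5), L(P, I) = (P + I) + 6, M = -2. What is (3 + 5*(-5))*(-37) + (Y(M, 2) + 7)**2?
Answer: 814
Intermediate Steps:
L(P, I) = 6 + I + P (L(P, I) = (I + P) + 6 = 6 + I + P)
Y(R, Q) = -11 + Q - R (Y(R, Q) = Q - (6 + 5 + R) = Q - (11 + R) = Q + (-11 - R) = -11 + Q - R)
(3 + 5*(-5))*(-37) + (Y(M, 2) + 7)**2 = (3 + 5*(-5))*(-37) + ((-11 + 2 - 1*(-2)) + 7)**2 = (3 - 25)*(-37) + ((-11 + 2 + 2) + 7)**2 = -22*(-37) + (-7 + 7)**2 = 814 + 0**2 = 814 + 0 = 814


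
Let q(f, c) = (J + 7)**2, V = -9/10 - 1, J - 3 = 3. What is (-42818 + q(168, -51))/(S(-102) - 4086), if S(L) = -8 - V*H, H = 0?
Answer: 42649/4094 ≈ 10.417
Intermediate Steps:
J = 6 (J = 3 + 3 = 6)
V = -19/10 (V = -9*1/10 - 1 = -9/10 - 1 = -19/10 ≈ -1.9000)
q(f, c) = 169 (q(f, c) = (6 + 7)**2 = 13**2 = 169)
S(L) = -8 (S(L) = -8 - (-19)*0/10 = -8 - 1*0 = -8 + 0 = -8)
(-42818 + q(168, -51))/(S(-102) - 4086) = (-42818 + 169)/(-8 - 4086) = -42649/(-4094) = -42649*(-1/4094) = 42649/4094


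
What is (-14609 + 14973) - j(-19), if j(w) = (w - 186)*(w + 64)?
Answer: 9589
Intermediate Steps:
j(w) = (-186 + w)*(64 + w)
(-14609 + 14973) - j(-19) = (-14609 + 14973) - (-11904 + (-19)**2 - 122*(-19)) = 364 - (-11904 + 361 + 2318) = 364 - 1*(-9225) = 364 + 9225 = 9589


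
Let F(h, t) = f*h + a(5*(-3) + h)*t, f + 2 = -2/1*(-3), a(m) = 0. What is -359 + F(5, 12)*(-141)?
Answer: -3179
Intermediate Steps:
f = 4 (f = -2 - 2/1*(-3) = -2 - 2*1*(-3) = -2 - 2*(-3) = -2 + 6 = 4)
F(h, t) = 4*h (F(h, t) = 4*h + 0*t = 4*h + 0 = 4*h)
-359 + F(5, 12)*(-141) = -359 + (4*5)*(-141) = -359 + 20*(-141) = -359 - 2820 = -3179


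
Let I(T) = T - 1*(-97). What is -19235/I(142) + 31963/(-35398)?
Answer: -688519687/8460122 ≈ -81.384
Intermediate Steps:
I(T) = 97 + T (I(T) = T + 97 = 97 + T)
-19235/I(142) + 31963/(-35398) = -19235/(97 + 142) + 31963/(-35398) = -19235/239 + 31963*(-1/35398) = -19235*1/239 - 31963/35398 = -19235/239 - 31963/35398 = -688519687/8460122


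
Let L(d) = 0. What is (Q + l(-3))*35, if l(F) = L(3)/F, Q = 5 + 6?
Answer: 385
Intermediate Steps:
Q = 11
l(F) = 0 (l(F) = 0/F = 0)
(Q + l(-3))*35 = (11 + 0)*35 = 11*35 = 385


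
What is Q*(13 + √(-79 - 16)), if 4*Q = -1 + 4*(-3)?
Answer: -169/4 - 13*I*√95/4 ≈ -42.25 - 31.677*I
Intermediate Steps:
Q = -13/4 (Q = (-1 + 4*(-3))/4 = (-1 - 12)/4 = (¼)*(-13) = -13/4 ≈ -3.2500)
Q*(13 + √(-79 - 16)) = -13*(13 + √(-79 - 16))/4 = -13*(13 + √(-95))/4 = -13*(13 + I*√95)/4 = -169/4 - 13*I*√95/4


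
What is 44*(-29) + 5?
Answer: -1271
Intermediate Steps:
44*(-29) + 5 = -1276 + 5 = -1271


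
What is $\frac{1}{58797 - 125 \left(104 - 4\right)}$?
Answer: $\frac{1}{46297} \approx 2.16 \cdot 10^{-5}$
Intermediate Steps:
$\frac{1}{58797 - 125 \left(104 - 4\right)} = \frac{1}{58797 - 12500} = \frac{1}{46297}$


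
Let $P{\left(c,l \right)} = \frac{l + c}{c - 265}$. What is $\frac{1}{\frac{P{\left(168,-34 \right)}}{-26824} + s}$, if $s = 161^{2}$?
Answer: $\frac{1300964}{33722287911} \approx 3.8579 \cdot 10^{-5}$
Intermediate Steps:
$P{\left(c,l \right)} = \frac{c + l}{-265 + c}$
$s = 25921$
$\frac{1}{\frac{P{\left(168,-34 \right)}}{-26824} + s} = \frac{1}{\frac{\frac{1}{-265 + 168} \left(168 - 34\right)}{-26824} + 25921} = \frac{1}{\frac{1}{-97} \cdot 134 \left(- \frac{1}{26824}\right) + 25921} = \frac{1}{\left(- \frac{1}{97}\right) 134 \left(- \frac{1}{26824}\right) + 25921} = \frac{1}{\left(- \frac{134}{97}\right) \left(- \frac{1}{26824}\right) + 25921} = \frac{1}{\frac{67}{1300964} + 25921} = \frac{1}{\frac{33722287911}{1300964}} = \frac{1300964}{33722287911}$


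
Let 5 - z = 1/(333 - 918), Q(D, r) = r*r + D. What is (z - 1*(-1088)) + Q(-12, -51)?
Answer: 2153971/585 ≈ 3682.0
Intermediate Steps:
Q(D, r) = D + r² (Q(D, r) = r² + D = D + r²)
z = 2926/585 (z = 5 - 1/(333 - 918) = 5 - 1/(-585) = 5 - 1*(-1/585) = 5 + 1/585 = 2926/585 ≈ 5.0017)
(z - 1*(-1088)) + Q(-12, -51) = (2926/585 - 1*(-1088)) + (-12 + (-51)²) = (2926/585 + 1088) + (-12 + 2601) = 639406/585 + 2589 = 2153971/585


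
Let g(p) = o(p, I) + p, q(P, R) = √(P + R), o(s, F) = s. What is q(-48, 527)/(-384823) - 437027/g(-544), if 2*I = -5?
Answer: 437027/1088 - √479/384823 ≈ 401.68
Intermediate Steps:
I = -5/2 (I = (½)*(-5) = -5/2 ≈ -2.5000)
g(p) = 2*p (g(p) = p + p = 2*p)
q(-48, 527)/(-384823) - 437027/g(-544) = √(-48 + 527)/(-384823) - 437027/(2*(-544)) = √479*(-1/384823) - 437027/(-1088) = -√479/384823 - 437027*(-1/1088) = -√479/384823 + 437027/1088 = 437027/1088 - √479/384823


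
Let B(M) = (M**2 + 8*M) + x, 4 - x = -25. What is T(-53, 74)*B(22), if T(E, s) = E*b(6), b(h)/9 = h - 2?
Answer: -1314612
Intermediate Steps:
b(h) = -18 + 9*h (b(h) = 9*(h - 2) = 9*(-2 + h) = -18 + 9*h)
x = 29 (x = 4 - 1*(-25) = 4 + 25 = 29)
T(E, s) = 36*E (T(E, s) = E*(-18 + 9*6) = E*(-18 + 54) = E*36 = 36*E)
B(M) = 29 + M**2 + 8*M (B(M) = (M**2 + 8*M) + 29 = 29 + M**2 + 8*M)
T(-53, 74)*B(22) = (36*(-53))*(29 + 22**2 + 8*22) = -1908*(29 + 484 + 176) = -1908*689 = -1314612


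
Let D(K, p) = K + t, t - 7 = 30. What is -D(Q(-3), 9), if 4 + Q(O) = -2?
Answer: -31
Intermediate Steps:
t = 37 (t = 7 + 30 = 37)
Q(O) = -6 (Q(O) = -4 - 2 = -6)
D(K, p) = 37 + K (D(K, p) = K + 37 = 37 + K)
-D(Q(-3), 9) = -(37 - 6) = -1*31 = -31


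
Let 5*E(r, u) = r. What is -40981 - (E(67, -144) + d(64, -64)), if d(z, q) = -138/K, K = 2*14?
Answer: -2869263/70 ≈ -40990.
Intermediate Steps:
K = 28
E(r, u) = r/5
d(z, q) = -69/14 (d(z, q) = -138/28 = -138*1/28 = -69/14)
-40981 - (E(67, -144) + d(64, -64)) = -40981 - ((⅕)*67 - 69/14) = -40981 - (67/5 - 69/14) = -40981 - 1*593/70 = -40981 - 593/70 = -2869263/70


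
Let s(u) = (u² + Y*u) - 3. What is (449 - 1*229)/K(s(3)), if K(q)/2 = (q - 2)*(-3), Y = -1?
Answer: -110/3 ≈ -36.667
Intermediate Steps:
s(u) = -3 + u² - u (s(u) = (u² - u) - 3 = -3 + u² - u)
K(q) = 12 - 6*q (K(q) = 2*((q - 2)*(-3)) = 2*((-2 + q)*(-3)) = 2*(6 - 3*q) = 12 - 6*q)
(449 - 1*229)/K(s(3)) = (449 - 1*229)/(12 - 6*(-3 + 3² - 1*3)) = (449 - 229)/(12 - 6*(-3 + 9 - 3)) = 220/(12 - 6*3) = 220/(12 - 18) = 220/(-6) = 220*(-⅙) = -110/3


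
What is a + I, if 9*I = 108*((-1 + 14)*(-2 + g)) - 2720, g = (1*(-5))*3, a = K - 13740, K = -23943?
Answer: -365735/9 ≈ -40637.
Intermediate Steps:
a = -37683 (a = -23943 - 13740 = -37683)
g = -15 (g = -5*3 = -15)
I = -26588/9 (I = (108*((-1 + 14)*(-2 - 15)) - 2720)/9 = (108*(13*(-17)) - 2720)/9 = (108*(-221) - 2720)/9 = (-23868 - 2720)/9 = (1/9)*(-26588) = -26588/9 ≈ -2954.2)
a + I = -37683 - 26588/9 = -365735/9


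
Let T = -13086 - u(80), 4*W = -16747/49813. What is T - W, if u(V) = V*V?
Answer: -3882607725/199252 ≈ -19486.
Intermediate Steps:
u(V) = V²
W = -16747/199252 (W = (-16747/49813)/4 = (-16747*1/49813)/4 = (¼)*(-16747/49813) = -16747/199252 ≈ -0.084049)
T = -19486 (T = -13086 - 1*80² = -13086 - 1*6400 = -13086 - 6400 = -19486)
T - W = -19486 - 1*(-16747/199252) = -19486 + 16747/199252 = -3882607725/199252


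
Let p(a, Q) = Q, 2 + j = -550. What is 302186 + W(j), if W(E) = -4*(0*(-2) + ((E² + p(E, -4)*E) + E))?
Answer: -923254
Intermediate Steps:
j = -552 (j = -2 - 550 = -552)
W(E) = -4*E² + 12*E (W(E) = -4*(0*(-2) + ((E² - 4*E) + E)) = -4*(0 + (E² - 3*E)) = -4*(E² - 3*E) = -4*E² + 12*E)
302186 + W(j) = 302186 + 4*(-552)*(3 - 1*(-552)) = 302186 + 4*(-552)*(3 + 552) = 302186 + 4*(-552)*555 = 302186 - 1225440 = -923254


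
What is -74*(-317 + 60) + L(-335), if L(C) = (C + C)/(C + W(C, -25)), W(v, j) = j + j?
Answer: 1464520/77 ≈ 19020.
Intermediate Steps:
W(v, j) = 2*j
L(C) = 2*C/(-50 + C) (L(C) = (C + C)/(C + 2*(-25)) = (2*C)/(C - 50) = (2*C)/(-50 + C) = 2*C/(-50 + C))
-74*(-317 + 60) + L(-335) = -74*(-317 + 60) + 2*(-335)/(-50 - 335) = -74*(-257) + 2*(-335)/(-385) = 19018 + 2*(-335)*(-1/385) = 19018 + 134/77 = 1464520/77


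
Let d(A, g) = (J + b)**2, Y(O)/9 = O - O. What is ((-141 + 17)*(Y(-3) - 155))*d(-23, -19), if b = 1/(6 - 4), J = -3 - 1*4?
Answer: 812045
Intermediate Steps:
Y(O) = 0 (Y(O) = 9*(O - O) = 9*0 = 0)
J = -7 (J = -3 - 4 = -7)
b = 1/2 ≈ 0.50000
d(A, g) = 169/4 (d(A, g) = (-7 + 1/2)**2 = (-13/2)**2 = 169/4)
((-141 + 17)*(Y(-3) - 155))*d(-23, -19) = ((-141 + 17)*(0 - 155))*(169/4) = -124*(-155)*(169/4) = 19220*(169/4) = 812045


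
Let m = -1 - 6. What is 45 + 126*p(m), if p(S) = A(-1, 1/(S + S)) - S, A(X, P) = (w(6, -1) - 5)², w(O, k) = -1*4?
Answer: 11133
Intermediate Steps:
w(O, k) = -4
m = -7
A(X, P) = 81 (A(X, P) = (-4 - 5)² = (-9)² = 81)
p(S) = 81 - S
45 + 126*p(m) = 45 + 126*(81 - 1*(-7)) = 45 + 126*(81 + 7) = 45 + 126*88 = 45 + 11088 = 11133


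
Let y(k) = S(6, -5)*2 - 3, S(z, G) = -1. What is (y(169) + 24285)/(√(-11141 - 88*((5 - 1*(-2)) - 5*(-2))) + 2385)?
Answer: 28953900/2850431 - 12140*I*√12637/2850431 ≈ 10.158 - 0.47877*I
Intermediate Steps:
y(k) = -5 (y(k) = -1*2 - 3 = -2 - 3 = -5)
(y(169) + 24285)/(√(-11141 - 88*((5 - 1*(-2)) - 5*(-2))) + 2385) = (-5 + 24285)/(√(-11141 - 88*((5 - 1*(-2)) - 5*(-2))) + 2385) = 24280/(√(-11141 - 88*((5 + 2) + 10)) + 2385) = 24280/(√(-11141 - 88*(7 + 10)) + 2385) = 24280/(√(-11141 - 88*17) + 2385) = 24280/(√(-11141 - 1496) + 2385) = 24280/(√(-12637) + 2385) = 24280/(I*√12637 + 2385) = 24280/(2385 + I*√12637)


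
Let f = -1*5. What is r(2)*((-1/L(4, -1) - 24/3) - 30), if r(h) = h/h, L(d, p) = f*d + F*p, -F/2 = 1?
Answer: -683/18 ≈ -37.944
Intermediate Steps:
F = -2 (F = -2*1 = -2)
f = -5
L(d, p) = -5*d - 2*p
r(h) = 1
r(2)*((-1/L(4, -1) - 24/3) - 30) = 1*((-1/(-5*4 - 2*(-1)) - 24/3) - 30) = 1*((-1/(-20 + 2) - 24*1/3) - 30) = 1*((-1/(-18) - 8) - 30) = 1*((-1*(-1/18) - 8) - 30) = 1*((1/18 - 8) - 30) = 1*(-143/18 - 30) = 1*(-683/18) = -683/18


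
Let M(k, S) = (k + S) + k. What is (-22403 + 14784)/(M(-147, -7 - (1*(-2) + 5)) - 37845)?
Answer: 7619/38149 ≈ 0.19972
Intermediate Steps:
M(k, S) = S + 2*k (M(k, S) = (S + k) + k = S + 2*k)
(-22403 + 14784)/(M(-147, -7 - (1*(-2) + 5)) - 37845) = (-22403 + 14784)/(((-7 - (1*(-2) + 5)) + 2*(-147)) - 37845) = -7619/(((-7 - (-2 + 5)) - 294) - 37845) = -7619/(((-7 - 1*3) - 294) - 37845) = -7619/(((-7 - 3) - 294) - 37845) = -7619/((-10 - 294) - 37845) = -7619/(-304 - 37845) = -7619/(-38149) = -7619*(-1/38149) = 7619/38149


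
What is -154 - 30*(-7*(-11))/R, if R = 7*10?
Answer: -187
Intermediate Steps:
R = 70
-154 - 30*(-7*(-11))/R = -154 - 30*(-7*(-11))/70 = -154 - 2310/70 = -154 - 30*11/10 = -154 - 33 = -187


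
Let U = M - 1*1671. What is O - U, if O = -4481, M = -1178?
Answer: -1632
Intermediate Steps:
U = -2849 (U = -1178 - 1*1671 = -1178 - 1671 = -2849)
O - U = -4481 - 1*(-2849) = -4481 + 2849 = -1632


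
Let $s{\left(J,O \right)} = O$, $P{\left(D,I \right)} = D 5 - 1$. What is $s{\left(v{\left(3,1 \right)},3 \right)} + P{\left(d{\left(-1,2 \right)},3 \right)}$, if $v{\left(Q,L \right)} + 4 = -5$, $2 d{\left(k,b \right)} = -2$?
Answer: $-3$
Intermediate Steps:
$d{\left(k,b \right)} = -1$ ($d{\left(k,b \right)} = \frac{1}{2} \left(-2\right) = -1$)
$P{\left(D,I \right)} = -1 + 5 D$ ($P{\left(D,I \right)} = 5 D - 1 = -1 + 5 D$)
$v{\left(Q,L \right)} = -9$ ($v{\left(Q,L \right)} = -4 - 5 = -9$)
$s{\left(v{\left(3,1 \right)},3 \right)} + P{\left(d{\left(-1,2 \right)},3 \right)} = 3 + \left(-1 + 5 \left(-1\right)\right) = 3 - 6 = -3$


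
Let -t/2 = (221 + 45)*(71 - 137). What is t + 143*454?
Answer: 100034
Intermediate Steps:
t = 35112 (t = -2*(221 + 45)*(71 - 137) = -532*(-66) = -2*(-17556) = 35112)
t + 143*454 = 35112 + 143*454 = 35112 + 64922 = 100034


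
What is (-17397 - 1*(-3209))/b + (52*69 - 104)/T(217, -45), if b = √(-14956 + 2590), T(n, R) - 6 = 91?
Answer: 3484/97 + 7094*I*√1374/2061 ≈ 35.918 + 127.59*I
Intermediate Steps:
T(n, R) = 97 (T(n, R) = 6 + 91 = 97)
b = 3*I*√1374 (b = √(-12366) = 3*I*√1374 ≈ 111.2*I)
(-17397 - 1*(-3209))/b + (52*69 - 104)/T(217, -45) = (-17397 - 1*(-3209))/((3*I*√1374)) + (52*69 - 104)/97 = (-17397 + 3209)*(-I*√1374/4122) + (3588 - 104)*(1/97) = -(-7094)*I*√1374/2061 + 3484*(1/97) = 7094*I*√1374/2061 + 3484/97 = 3484/97 + 7094*I*√1374/2061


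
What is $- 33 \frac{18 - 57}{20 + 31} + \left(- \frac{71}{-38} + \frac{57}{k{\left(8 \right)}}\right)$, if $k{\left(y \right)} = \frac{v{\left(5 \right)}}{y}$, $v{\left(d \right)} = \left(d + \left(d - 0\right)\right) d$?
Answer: $\frac{585013}{16150} \approx 36.224$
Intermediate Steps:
$v{\left(d \right)} = 2 d^{2}$ ($v{\left(d \right)} = \left(d + \left(d + 0\right)\right) d = \left(d + d\right) d = 2 d d = 2 d^{2}$)
$k{\left(y \right)} = \frac{50}{y}$ ($k{\left(y \right)} = \frac{2 \cdot 5^{2}}{y} = \frac{2 \cdot 25}{y} = \frac{50}{y}$)
$- 33 \frac{18 - 57}{20 + 31} + \left(- \frac{71}{-38} + \frac{57}{k{\left(8 \right)}}\right) = - 33 \frac{18 - 57}{20 + 31} + \left(- \frac{71}{-38} + \frac{57}{50 \cdot \frac{1}{8}}\right) = - 33 \left(- \frac{39}{51}\right) - \left(- \frac{71}{38} - \frac{57}{50 \cdot \frac{1}{8}}\right) = - 33 \left(\left(-39\right) \frac{1}{51}\right) + \left(\frac{71}{38} + \frac{57}{\frac{25}{4}}\right) = \left(-33\right) \left(- \frac{13}{17}\right) + \left(\frac{71}{38} + 57 \cdot \frac{4}{25}\right) = \frac{429}{17} + \left(\frac{71}{38} + \frac{228}{25}\right) = \frac{429}{17} + \frac{10439}{950} = \frac{585013}{16150}$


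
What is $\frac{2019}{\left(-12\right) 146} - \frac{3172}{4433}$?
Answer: $- \frac{371989}{199144} \approx -1.8679$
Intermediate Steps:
$\frac{2019}{\left(-12\right) 146} - \frac{3172}{4433} = \frac{2019}{-1752} - \frac{244}{341} = 2019 \left(- \frac{1}{1752}\right) - \frac{244}{341} = - \frac{673}{584} - \frac{244}{341} = - \frac{371989}{199144}$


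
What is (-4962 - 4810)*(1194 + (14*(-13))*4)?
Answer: -4553752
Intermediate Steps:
(-4962 - 4810)*(1194 + (14*(-13))*4) = -9772*(1194 - 182*4) = -9772*(1194 - 728) = -9772*466 = -4553752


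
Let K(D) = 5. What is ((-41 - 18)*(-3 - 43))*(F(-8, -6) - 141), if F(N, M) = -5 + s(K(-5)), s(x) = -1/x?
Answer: -1983934/5 ≈ -3.9679e+5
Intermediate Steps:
F(N, M) = -26/5 (F(N, M) = -5 - 1/5 = -5 - 1*⅕ = -5 - ⅕ = -26/5)
((-41 - 18)*(-3 - 43))*(F(-8, -6) - 141) = ((-41 - 18)*(-3 - 43))*(-26/5 - 141) = -59*(-46)*(-731/5) = 2714*(-731/5) = -1983934/5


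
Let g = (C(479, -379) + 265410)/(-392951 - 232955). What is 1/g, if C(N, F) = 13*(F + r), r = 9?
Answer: -312953/130300 ≈ -2.4018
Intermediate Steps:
C(N, F) = 117 + 13*F (C(N, F) = 13*(F + 9) = 13*(9 + F) = 117 + 13*F)
g = -130300/312953 (g = ((117 + 13*(-379)) + 265410)/(-392951 - 232955) = ((117 - 4927) + 265410)/(-625906) = (-4810 + 265410)*(-1/625906) = 260600*(-1/625906) = -130300/312953 ≈ -0.41636)
1/g = 1/(-130300/312953) = -312953/130300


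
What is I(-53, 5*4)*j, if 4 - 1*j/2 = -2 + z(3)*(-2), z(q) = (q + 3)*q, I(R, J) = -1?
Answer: -84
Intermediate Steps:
z(q) = q*(3 + q) (z(q) = (3 + q)*q = q*(3 + q))
j = 84 (j = 8 - 2*(-2 + (3*(3 + 3))*(-2)) = 8 - 2*(-2 + (3*6)*(-2)) = 8 - 2*(-2 + 18*(-2)) = 8 - 2*(-2 - 36) = 8 - 2*(-38) = 8 + 76 = 84)
I(-53, 5*4)*j = -1*84 = -84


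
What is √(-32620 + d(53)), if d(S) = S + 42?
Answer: 5*I*√1301 ≈ 180.35*I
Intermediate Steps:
d(S) = 42 + S
√(-32620 + d(53)) = √(-32620 + (42 + 53)) = √(-32620 + 95) = √(-32525) = 5*I*√1301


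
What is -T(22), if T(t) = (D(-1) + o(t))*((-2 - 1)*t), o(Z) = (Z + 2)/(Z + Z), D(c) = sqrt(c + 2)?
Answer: 102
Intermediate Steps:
D(c) = sqrt(2 + c)
o(Z) = (2 + Z)/(2*Z) (o(Z) = (2 + Z)/((2*Z)) = (2 + Z)*(1/(2*Z)) = (2 + Z)/(2*Z))
T(t) = -3*t*(1 + (2 + t)/(2*t)) (T(t) = (sqrt(2 - 1) + (2 + t)/(2*t))*((-2 - 1)*t) = (sqrt(1) + (2 + t)/(2*t))*(-3*t) = (1 + (2 + t)/(2*t))*(-3*t) = -3*t*(1 + (2 + t)/(2*t)))
-T(22) = -(-3 - 9/2*22) = -(-3 - 99) = -1*(-102) = 102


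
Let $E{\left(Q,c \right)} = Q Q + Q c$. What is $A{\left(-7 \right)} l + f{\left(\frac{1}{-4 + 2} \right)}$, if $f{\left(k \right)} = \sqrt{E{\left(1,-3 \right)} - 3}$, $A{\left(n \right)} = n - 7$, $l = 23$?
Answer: $-322 + i \sqrt{5} \approx -322.0 + 2.2361 i$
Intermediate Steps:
$A{\left(n \right)} = -7 + n$ ($A{\left(n \right)} = n - 7 = -7 + n$)
$E{\left(Q,c \right)} = Q^{2} + Q c$
$f{\left(k \right)} = i \sqrt{5}$ ($f{\left(k \right)} = \sqrt{1 \left(1 - 3\right) - 3} = \sqrt{1 \left(-2\right) - 3} = \sqrt{-2 - 3} = \sqrt{-5} = i \sqrt{5}$)
$A{\left(-7 \right)} l + f{\left(\frac{1}{-4 + 2} \right)} = \left(-7 - 7\right) 23 + i \sqrt{5} = \left(-14\right) 23 + i \sqrt{5} = -322 + i \sqrt{5}$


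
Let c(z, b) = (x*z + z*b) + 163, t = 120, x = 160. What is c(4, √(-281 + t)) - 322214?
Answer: -321411 + 4*I*√161 ≈ -3.2141e+5 + 50.754*I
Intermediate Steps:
c(z, b) = 163 + 160*z + b*z (c(z, b) = (160*z + z*b) + 163 = (160*z + b*z) + 163 = 163 + 160*z + b*z)
c(4, √(-281 + t)) - 322214 = (163 + 160*4 + √(-281 + 120)*4) - 322214 = (163 + 640 + √(-161)*4) - 322214 = (163 + 640 + (I*√161)*4) - 322214 = (163 + 640 + 4*I*√161) - 322214 = (803 + 4*I*√161) - 322214 = -321411 + 4*I*√161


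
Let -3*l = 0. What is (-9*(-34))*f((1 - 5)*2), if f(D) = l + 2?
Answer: 612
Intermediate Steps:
l = 0 (l = -⅓*0 = 0)
f(D) = 2 (f(D) = 0 + 2 = 2)
(-9*(-34))*f((1 - 5)*2) = -9*(-34)*2 = 306*2 = 612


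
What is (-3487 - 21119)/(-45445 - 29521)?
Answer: 12303/37483 ≈ 0.32823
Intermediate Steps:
(-3487 - 21119)/(-45445 - 29521) = -24606/(-74966) = -24606*(-1/74966) = 12303/37483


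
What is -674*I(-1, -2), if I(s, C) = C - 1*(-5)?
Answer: -2022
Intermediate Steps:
I(s, C) = 5 + C (I(s, C) = C + 5 = 5 + C)
-674*I(-1, -2) = -674*(5 - 2) = -674*3 = -2022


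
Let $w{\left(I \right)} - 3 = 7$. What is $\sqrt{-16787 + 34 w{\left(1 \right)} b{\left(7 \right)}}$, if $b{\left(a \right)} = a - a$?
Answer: $i \sqrt{16787} \approx 129.56 i$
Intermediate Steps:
$b{\left(a \right)} = 0$
$w{\left(I \right)} = 10$ ($w{\left(I \right)} = 3 + 7 = 10$)
$\sqrt{-16787 + 34 w{\left(1 \right)} b{\left(7 \right)}} = \sqrt{-16787 + 34 \cdot 10 \cdot 0} = \sqrt{-16787 + 340 \cdot 0} = \sqrt{-16787 + 0} = \sqrt{-16787} = i \sqrt{16787}$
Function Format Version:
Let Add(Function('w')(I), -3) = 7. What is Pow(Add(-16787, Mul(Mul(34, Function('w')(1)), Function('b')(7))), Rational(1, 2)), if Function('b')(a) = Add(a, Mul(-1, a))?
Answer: Mul(I, Pow(16787, Rational(1, 2))) ≈ Mul(129.56, I)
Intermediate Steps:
Function('b')(a) = 0
Function('w')(I) = 10 (Function('w')(I) = Add(3, 7) = 10)
Pow(Add(-16787, Mul(Mul(34, Function('w')(1)), Function('b')(7))), Rational(1, 2)) = Pow(Add(-16787, Mul(Mul(34, 10), 0)), Rational(1, 2)) = Pow(Add(-16787, Mul(340, 0)), Rational(1, 2)) = Pow(Add(-16787, 0), Rational(1, 2)) = Pow(-16787, Rational(1, 2)) = Mul(I, Pow(16787, Rational(1, 2)))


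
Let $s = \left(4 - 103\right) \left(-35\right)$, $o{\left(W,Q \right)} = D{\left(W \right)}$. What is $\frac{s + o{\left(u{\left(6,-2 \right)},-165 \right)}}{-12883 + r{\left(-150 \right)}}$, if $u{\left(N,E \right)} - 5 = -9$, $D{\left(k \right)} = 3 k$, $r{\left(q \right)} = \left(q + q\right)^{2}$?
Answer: $\frac{3}{67} \approx 0.044776$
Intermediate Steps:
$r{\left(q \right)} = 4 q^{2}$ ($r{\left(q \right)} = \left(2 q\right)^{2} = 4 q^{2}$)
$u{\left(N,E \right)} = -4$ ($u{\left(N,E \right)} = 5 - 9 = -4$)
$o{\left(W,Q \right)} = 3 W$
$s = 3465$ ($s = \left(-99\right) \left(-35\right) = 3465$)
$\frac{s + o{\left(u{\left(6,-2 \right)},-165 \right)}}{-12883 + r{\left(-150 \right)}} = \frac{3465 + 3 \left(-4\right)}{-12883 + 4 \left(-150\right)^{2}} = \frac{3465 - 12}{-12883 + 4 \cdot 22500} = \frac{3453}{-12883 + 90000} = \frac{3453}{77117} = 3453 \cdot \frac{1}{77117} = \frac{3}{67}$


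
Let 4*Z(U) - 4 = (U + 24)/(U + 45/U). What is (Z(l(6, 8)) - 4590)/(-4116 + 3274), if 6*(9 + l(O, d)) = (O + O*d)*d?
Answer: 8186167/1502128 ≈ 5.4497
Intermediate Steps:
l(O, d) = -9 + d*(O + O*d)/6 (l(O, d) = -9 + ((O + O*d)*d)/6 = -9 + (d*(O + O*d))/6 = -9 + d*(O + O*d)/6)
Z(U) = 1 + (24 + U)/(4*(U + 45/U)) (Z(U) = 1 + ((U + 24)/(U + 45/U))/4 = 1 + ((24 + U)/(U + 45/U))/4 = 1 + (24 + U)/(4*(U + 45/U)))
(Z(l(6, 8)) - 4590)/(-4116 + 3274) = ((180 + 5*(-9 + (⅙)*6*8 + (⅙)*6*8²)² + 24*(-9 + (⅙)*6*8 + (⅙)*6*8²))/(4*(45 + (-9 + (⅙)*6*8 + (⅙)*6*8²)²)) - 4590)/(-4116 + 3274) = ((180 + 5*(-9 + 8 + (⅙)*6*64)² + 24*(-9 + 8 + (⅙)*6*64))/(4*(45 + (-9 + 8 + (⅙)*6*64)²)) - 4590)/(-842) = ((180 + 5*(-9 + 8 + 64)² + 24*(-9 + 8 + 64))/(4*(45 + (-9 + 8 + 64)²)) - 4590)*(-1/842) = ((180 + 5*63² + 24*63)/(4*(45 + 63²)) - 4590)*(-1/842) = ((180 + 5*3969 + 1512)/(4*(45 + 3969)) - 4590)*(-1/842) = ((¼)*(180 + 19845 + 1512)/4014 - 4590)*(-1/842) = ((¼)*(1/4014)*21537 - 4590)*(-1/842) = (2393/1784 - 4590)*(-1/842) = -8186167/1784*(-1/842) = 8186167/1502128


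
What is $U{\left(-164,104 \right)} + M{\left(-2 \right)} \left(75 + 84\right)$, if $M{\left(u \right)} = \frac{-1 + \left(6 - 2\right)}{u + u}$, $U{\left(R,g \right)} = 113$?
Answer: $- \frac{25}{4} \approx -6.25$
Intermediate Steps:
$M{\left(u \right)} = \frac{3}{2 u}$ ($M{\left(u \right)} = \frac{-1 + 4}{2 u} = 3 \frac{1}{2 u} = \frac{3}{2 u}$)
$U{\left(-164,104 \right)} + M{\left(-2 \right)} \left(75 + 84\right) = 113 + \frac{3}{2 \left(-2\right)} \left(75 + 84\right) = 113 + \frac{3}{2} \left(- \frac{1}{2}\right) 159 = 113 - \frac{477}{4} = - \frac{25}{4}$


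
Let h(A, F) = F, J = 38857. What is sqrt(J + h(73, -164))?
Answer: sqrt(38693) ≈ 196.71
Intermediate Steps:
sqrt(J + h(73, -164)) = sqrt(38857 - 164) = sqrt(38693)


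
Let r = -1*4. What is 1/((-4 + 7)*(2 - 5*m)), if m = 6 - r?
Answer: -1/144 ≈ -0.0069444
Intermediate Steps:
r = -4
m = 10 (m = 6 - 1*(-4) = 6 + 4 = 10)
1/((-4 + 7)*(2 - 5*m)) = 1/((-4 + 7)*(2 - 5*10)) = 1/(3*(2 - 50)) = 1/(3*(-48)) = 1/(-144) = -1/144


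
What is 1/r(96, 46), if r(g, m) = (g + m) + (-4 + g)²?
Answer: 1/8606 ≈ 0.00011620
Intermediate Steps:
r(g, m) = g + m + (-4 + g)²
1/r(96, 46) = 1/(96 + 46 + (-4 + 96)²) = 1/(96 + 46 + 92²) = 1/(96 + 46 + 8464) = 1/8606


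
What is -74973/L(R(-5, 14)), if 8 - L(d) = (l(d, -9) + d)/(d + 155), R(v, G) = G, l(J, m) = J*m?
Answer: -4223479/488 ≈ -8654.7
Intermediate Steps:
L(d) = 8 + 8*d/(155 + d) (L(d) = 8 - (d*(-9) + d)/(d + 155) = 8 - (-9*d + d)/(155 + d) = 8 - (-8*d)/(155 + d) = 8 - (-8)*d/(155 + d) = 8 + 8*d/(155 + d))
-74973/L(R(-5, 14)) = -74973*(155 + 14)/(8*(155 + 2*14)) = -74973*169/(8*(155 + 28)) = -74973/(8*(1/169)*183) = -74973/1464/169 = -74973*169/1464 = -4223479/488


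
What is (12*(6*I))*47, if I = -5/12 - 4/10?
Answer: -13818/5 ≈ -2763.6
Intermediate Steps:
I = -49/60 (I = -5*1/12 - 4*⅒ = -5/12 - ⅖ = -49/60 ≈ -0.81667)
(12*(6*I))*47 = (12*(6*(-49/60)))*47 = (12*(-49/10))*47 = -294/5*47 = -13818/5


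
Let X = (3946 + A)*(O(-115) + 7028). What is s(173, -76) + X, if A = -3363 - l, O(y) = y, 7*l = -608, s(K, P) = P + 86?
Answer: 32415127/7 ≈ 4.6307e+6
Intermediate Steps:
s(K, P) = 86 + P
l = -608/7 (l = (⅐)*(-608) = -608/7 ≈ -86.857)
A = -22933/7 (A = -3363 - 1*(-608/7) = -3363 + 608/7 = -22933/7 ≈ -3276.1)
X = 32415057/7 (X = (3946 - 22933/7)*(-115 + 7028) = (4689/7)*6913 = 32415057/7 ≈ 4.6307e+6)
s(173, -76) + X = (86 - 76) + 32415057/7 = 10 + 32415057/7 = 32415127/7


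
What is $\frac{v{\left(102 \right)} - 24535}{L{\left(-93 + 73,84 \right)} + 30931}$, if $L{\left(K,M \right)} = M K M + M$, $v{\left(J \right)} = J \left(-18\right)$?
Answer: $\frac{26371}{110105} \approx 0.23951$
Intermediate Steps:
$v{\left(J \right)} = - 18 J$
$L{\left(K,M \right)} = M + K M^{2}$ ($L{\left(K,M \right)} = K M M + M = K M^{2} + M = M + K M^{2}$)
$\frac{v{\left(102 \right)} - 24535}{L{\left(-93 + 73,84 \right)} + 30931} = \frac{\left(-18\right) 102 - 24535}{84 \left(1 + \left(-93 + 73\right) 84\right) + 30931} = \frac{-1836 - 24535}{84 \left(1 - 1680\right) + 30931} = - \frac{26371}{84 \left(1 - 1680\right) + 30931} = - \frac{26371}{84 \left(-1679\right) + 30931} = - \frac{26371}{-141036 + 30931} = - \frac{26371}{-110105} = \left(-26371\right) \left(- \frac{1}{110105}\right) = \frac{26371}{110105}$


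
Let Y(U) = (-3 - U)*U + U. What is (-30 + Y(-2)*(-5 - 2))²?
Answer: 900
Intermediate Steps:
Y(U) = U + U*(-3 - U) (Y(U) = U*(-3 - U) + U = U + U*(-3 - U))
(-30 + Y(-2)*(-5 - 2))² = (-30 + (-1*(-2)*(2 - 2))*(-5 - 2))² = (-30 - 1*(-2)*0*(-7))² = (-30 + 0*(-7))² = (-30 + 0)² = (-30)² = 900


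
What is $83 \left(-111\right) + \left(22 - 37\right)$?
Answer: $-9228$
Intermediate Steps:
$83 \left(-111\right) + \left(22 - 37\right) = -9213 + \left(22 - 37\right) = -9213 - 15 = -9228$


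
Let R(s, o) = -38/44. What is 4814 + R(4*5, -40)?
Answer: 105889/22 ≈ 4813.1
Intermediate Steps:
R(s, o) = -19/22 (R(s, o) = -38*1/44 = -19/22)
4814 + R(4*5, -40) = 4814 - 19/22 = 105889/22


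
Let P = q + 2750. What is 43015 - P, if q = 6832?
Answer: 33433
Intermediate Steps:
P = 9582 (P = 6832 + 2750 = 9582)
43015 - P = 43015 - 1*9582 = 43015 - 9582 = 33433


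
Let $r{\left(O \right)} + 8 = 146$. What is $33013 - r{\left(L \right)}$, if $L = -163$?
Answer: $32875$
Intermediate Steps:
$r{\left(O \right)} = 138$ ($r{\left(O \right)} = -8 + 146 = 138$)
$33013 - r{\left(L \right)} = 33013 - 138 = 32875$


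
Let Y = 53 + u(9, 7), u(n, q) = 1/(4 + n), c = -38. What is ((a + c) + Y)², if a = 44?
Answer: 589824/169 ≈ 3490.1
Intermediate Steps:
Y = 690/13 (Y = 53 + 1/(4 + 9) = 53 + 1/13 = 690/13 ≈ 53.077)
((a + c) + Y)² = ((44 - 38) + 690/13)² = (6 + 690/13)² = (768/13)² = 589824/169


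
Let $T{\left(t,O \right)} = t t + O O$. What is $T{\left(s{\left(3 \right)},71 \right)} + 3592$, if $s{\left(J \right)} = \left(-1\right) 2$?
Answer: $8637$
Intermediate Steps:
$s{\left(J \right)} = -2$
$T{\left(t,O \right)} = O^{2} + t^{2}$ ($T{\left(t,O \right)} = t^{2} + O^{2} = O^{2} + t^{2}$)
$T{\left(s{\left(3 \right)},71 \right)} + 3592 = \left(71^{2} + \left(-2\right)^{2}\right) + 3592 = \left(5041 + 4\right) + 3592 = 5045 + 3592 = 8637$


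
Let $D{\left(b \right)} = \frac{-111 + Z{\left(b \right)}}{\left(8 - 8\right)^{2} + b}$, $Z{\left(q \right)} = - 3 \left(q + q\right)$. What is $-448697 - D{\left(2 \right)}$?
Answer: $- \frac{897271}{2} \approx -4.4864 \cdot 10^{5}$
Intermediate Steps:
$Z{\left(q \right)} = - 6 q$ ($Z{\left(q \right)} = - 3 \cdot 2 q = - 6 q$)
$D{\left(b \right)} = \frac{-111 - 6 b}{b}$ ($D{\left(b \right)} = \frac{-111 - 6 b}{\left(8 - 8\right)^{2} + b} = \frac{-111 - 6 b}{0^{2} + b} = \frac{-111 - 6 b}{0 + b} = \frac{-111 - 6 b}{b}$)
$-448697 - D{\left(2 \right)} = -448697 - \left(-6 - \frac{111}{2}\right) = -448697 - - \frac{123}{2} = -448697 + \frac{123}{2} = - \frac{897271}{2}$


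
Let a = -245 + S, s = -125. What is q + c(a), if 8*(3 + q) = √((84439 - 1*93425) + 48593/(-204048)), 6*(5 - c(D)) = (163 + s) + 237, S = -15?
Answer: -263/6 + I*√2598245096057/136032 ≈ -43.833 + 11.849*I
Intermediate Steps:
a = -260 (a = -245 - 15 = -260)
c(D) = -245/6 (c(D) = 5 - ((163 - 125) + 237)/6 = 5 - (38 + 237)/6 = 5 - ⅙*275 = 5 - 275/6 = -245/6)
q = -3 + I*√2598245096057/136032 (q = -3 + √((84439 - 1*93425) + 48593/(-204048))/8 = -3 + √((84439 - 93425) + 48593*(-1/204048))/8 = -3 + √(-8986 - 48593/204048)/8 = -3 + √(-1833623921/204048)/8 = -3 + (I*√2598245096057/17004)/8 = -3 + I*√2598245096057/136032 ≈ -3.0 + 11.849*I)
q + c(a) = (-3 + I*√2598245096057/136032) - 245/6 = -263/6 + I*√2598245096057/136032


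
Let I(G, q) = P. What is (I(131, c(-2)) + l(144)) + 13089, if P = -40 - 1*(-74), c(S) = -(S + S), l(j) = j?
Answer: 13267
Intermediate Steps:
c(S) = -2*S
P = 34 (P = -40 + 74 = 34)
I(G, q) = 34
(I(131, c(-2)) + l(144)) + 13089 = (34 + 144) + 13089 = 178 + 13089 = 13267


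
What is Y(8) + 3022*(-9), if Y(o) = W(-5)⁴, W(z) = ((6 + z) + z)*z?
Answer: 132802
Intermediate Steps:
W(z) = z*(6 + 2*z) (W(z) = (6 + 2*z)*z = z*(6 + 2*z))
Y(o) = 160000 (Y(o) = (2*(-5)*(3 - 5))⁴ = (2*(-5)*(-2))⁴ = 20⁴ = 160000)
Y(8) + 3022*(-9) = 160000 + 3022*(-9) = 160000 - 27198 = 132802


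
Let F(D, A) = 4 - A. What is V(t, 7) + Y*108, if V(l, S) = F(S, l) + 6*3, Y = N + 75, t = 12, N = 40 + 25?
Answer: 15130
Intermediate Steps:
N = 65
Y = 140 (Y = 65 + 75 = 140)
V(l, S) = 22 - l (V(l, S) = (4 - l) + 6*3 = (4 - l) + 18 = 22 - l)
V(t, 7) + Y*108 = (22 - 1*12) + 140*108 = (22 - 12) + 15120 = 10 + 15120 = 15130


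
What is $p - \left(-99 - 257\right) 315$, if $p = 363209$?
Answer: $475349$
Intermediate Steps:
$p - \left(-99 - 257\right) 315 = 363209 - \left(-99 - 257\right) 315 = 363209 - \left(-356\right) 315 = 363209 - -112140 = 363209 + 112140 = 475349$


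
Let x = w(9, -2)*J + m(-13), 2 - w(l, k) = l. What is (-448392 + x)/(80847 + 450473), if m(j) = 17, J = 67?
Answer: -112211/132830 ≈ -0.84477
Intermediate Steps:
w(l, k) = 2 - l
x = -452 (x = (2 - 1*9)*67 + 17 = (2 - 9)*67 + 17 = -7*67 + 17 = -469 + 17 = -452)
(-448392 + x)/(80847 + 450473) = (-448392 - 452)/(80847 + 450473) = -448844/531320 = -448844*1/531320 = -112211/132830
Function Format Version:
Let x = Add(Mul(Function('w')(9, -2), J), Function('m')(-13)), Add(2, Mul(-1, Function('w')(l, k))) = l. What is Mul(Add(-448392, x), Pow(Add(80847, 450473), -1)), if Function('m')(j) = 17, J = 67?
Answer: Rational(-112211, 132830) ≈ -0.84477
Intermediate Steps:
Function('w')(l, k) = Add(2, Mul(-1, l))
x = -452 (x = Add(Mul(Add(2, Mul(-1, 9)), 67), 17) = Add(Mul(Add(2, -9), 67), 17) = Add(Mul(-7, 67), 17) = Add(-469, 17) = -452)
Mul(Add(-448392, x), Pow(Add(80847, 450473), -1)) = Mul(Add(-448392, -452), Pow(Add(80847, 450473), -1)) = Mul(-448844, Pow(531320, -1)) = Mul(-448844, Rational(1, 531320)) = Rational(-112211, 132830)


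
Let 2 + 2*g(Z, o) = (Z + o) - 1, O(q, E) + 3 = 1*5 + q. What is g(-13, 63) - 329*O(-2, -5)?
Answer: 47/2 ≈ 23.500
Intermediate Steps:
O(q, E) = 2 + q (O(q, E) = -3 + (1*5 + q) = -3 + (5 + q) = 2 + q)
g(Z, o) = -3/2 + Z/2 + o/2 (g(Z, o) = -1 + ((Z + o) - 1)/2 = -1 + (-1 + Z + o)/2 = -1 + (-½ + Z/2 + o/2) = -3/2 + Z/2 + o/2)
g(-13, 63) - 329*O(-2, -5) = (-3/2 + (½)*(-13) + (½)*63) - 329*(2 - 2) = (-3/2 - 13/2 + 63/2) - 329*0 = 47/2 + 0 = 47/2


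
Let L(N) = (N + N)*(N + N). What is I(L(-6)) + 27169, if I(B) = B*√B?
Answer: 28897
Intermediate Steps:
L(N) = 4*N² (L(N) = (2*N)*(2*N) = 4*N²)
I(B) = B^(3/2)
I(L(-6)) + 27169 = (4*(-6)²)^(3/2) + 27169 = (4*36)^(3/2) + 27169 = 144^(3/2) + 27169 = 1728 + 27169 = 28897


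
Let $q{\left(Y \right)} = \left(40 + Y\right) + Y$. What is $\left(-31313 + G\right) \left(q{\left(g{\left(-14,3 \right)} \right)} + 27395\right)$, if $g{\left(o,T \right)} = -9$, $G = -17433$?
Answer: $-1336469082$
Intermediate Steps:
$q{\left(Y \right)} = 40 + 2 Y$
$\left(-31313 + G\right) \left(q{\left(g{\left(-14,3 \right)} \right)} + 27395\right) = \left(-31313 - 17433\right) \left(\left(40 + 2 \left(-9\right)\right) + 27395\right) = - 48746 \left(\left(40 - 18\right) + 27395\right) = - 48746 \left(22 + 27395\right) = \left(-48746\right) 27417 = -1336469082$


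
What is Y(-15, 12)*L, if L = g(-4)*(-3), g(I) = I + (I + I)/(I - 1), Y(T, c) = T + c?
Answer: -108/5 ≈ -21.600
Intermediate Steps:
g(I) = I + 2*I/(-1 + I) (g(I) = I + (2*I)/(-1 + I) = I + 2*I/(-1 + I))
L = 36/5 (L = -4*(1 - 4)/(-1 - 4)*(-3) = -4*(-3)/(-5)*(-3) = -4*(-⅕)*(-3)*(-3) = -12/5*(-3) = 36/5 ≈ 7.2000)
Y(-15, 12)*L = (-15 + 12)*(36/5) = -3*36/5 = -108/5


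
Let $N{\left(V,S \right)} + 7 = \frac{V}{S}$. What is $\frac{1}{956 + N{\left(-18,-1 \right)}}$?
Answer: $\frac{1}{967} \approx 0.0010341$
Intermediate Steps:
$N{\left(V,S \right)} = -7 + \frac{V}{S}$
$\frac{1}{956 + N{\left(-18,-1 \right)}} = \frac{1}{956 - \left(7 + \frac{18}{-1}\right)} = \frac{1}{956 - -11} = \frac{1}{956 + \left(-7 + 18\right)} = \frac{1}{956 + 11} = \frac{1}{967}$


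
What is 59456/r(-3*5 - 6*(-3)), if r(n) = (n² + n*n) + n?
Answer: 59456/21 ≈ 2831.2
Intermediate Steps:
r(n) = n + 2*n² (r(n) = (n² + n²) + n = 2*n² + n = n + 2*n²)
59456/r(-3*5 - 6*(-3)) = 59456/(((-3*5 - 6*(-3))*(1 + 2*(-3*5 - 6*(-3))))) = 59456/(((-15 + 18)*(1 + 2*(-15 + 18)))) = 59456/((3*(1 + 2*3))) = 59456/((3*(1 + 6))) = 59456/((3*7)) = 59456/21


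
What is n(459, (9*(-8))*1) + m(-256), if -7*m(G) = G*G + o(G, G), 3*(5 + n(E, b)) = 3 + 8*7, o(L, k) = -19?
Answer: -196243/21 ≈ -9344.9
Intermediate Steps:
n(E, b) = 44/3 (n(E, b) = -5 + (3 + 8*7)/3 = -5 + (3 + 56)/3 = -5 + (⅓)*59 = -5 + 59/3 = 44/3)
m(G) = 19/7 - G²/7 (m(G) = -(G*G - 19)/7 = -(G² - 19)/7 = -(-19 + G²)/7 = 19/7 - G²/7)
n(459, (9*(-8))*1) + m(-256) = 44/3 + (19/7 - ⅐*(-256)²) = 44/3 + (19/7 - ⅐*65536) = 44/3 + (19/7 - 65536/7) = 44/3 - 65517/7 = -196243/21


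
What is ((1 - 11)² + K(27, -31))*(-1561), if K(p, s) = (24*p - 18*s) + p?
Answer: -2080813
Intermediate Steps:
K(p, s) = -18*s + 25*p (K(p, s) = (-18*s + 24*p) + p = -18*s + 25*p)
((1 - 11)² + K(27, -31))*(-1561) = ((1 - 11)² + (-18*(-31) + 25*27))*(-1561) = ((-10)² + (558 + 675))*(-1561) = (100 + 1233)*(-1561) = 1333*(-1561) = -2080813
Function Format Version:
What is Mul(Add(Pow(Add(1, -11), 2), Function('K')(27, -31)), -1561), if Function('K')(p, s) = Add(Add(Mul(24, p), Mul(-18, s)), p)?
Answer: -2080813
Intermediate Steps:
Function('K')(p, s) = Add(Mul(-18, s), Mul(25, p)) (Function('K')(p, s) = Add(Add(Mul(-18, s), Mul(24, p)), p) = Add(Mul(-18, s), Mul(25, p)))
Mul(Add(Pow(Add(1, -11), 2), Function('K')(27, -31)), -1561) = Mul(Add(Pow(Add(1, -11), 2), Add(Mul(-18, -31), Mul(25, 27))), -1561) = Mul(Add(Pow(-10, 2), Add(558, 675)), -1561) = Mul(Add(100, 1233), -1561) = Mul(1333, -1561) = -2080813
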